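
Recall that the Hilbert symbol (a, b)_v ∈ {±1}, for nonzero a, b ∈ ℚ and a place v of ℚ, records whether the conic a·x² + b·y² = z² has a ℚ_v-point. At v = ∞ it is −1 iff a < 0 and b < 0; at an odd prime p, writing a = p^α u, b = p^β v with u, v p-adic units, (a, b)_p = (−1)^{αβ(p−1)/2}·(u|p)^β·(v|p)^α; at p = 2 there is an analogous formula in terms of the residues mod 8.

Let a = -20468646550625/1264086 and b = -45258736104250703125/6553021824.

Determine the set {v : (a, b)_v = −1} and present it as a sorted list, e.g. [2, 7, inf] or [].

[2, 13, 19, inf]

Mod squares: a ≡ -34086, b ≡ -170430. Check v ∈ {∞, 2, 3, 5, 7, 13, 17, 19, 23}.
v=13: a=13^1·(≡3), b=13^1·(≡6) mod 13; (3|13)=+1, (6|13)=-1; (−1)^{1·1·6}·(+1)^1·(-1)^1 = -1.
v=3: a=3^-7·(≡2), b=3^-11·(≡1) mod 3; (2|3)=-1, (1|3)=+1; (−1)^{-7·-11·1}·(-1)^-11·(+1)^-7 = +1.
v=17: a=17^-2·(≡1), b=17^-2·(≡14) mod 17; (1|17)=+1, (14|17)=-1; (−1)^{-2·-2·8}·(+1)^-2·(-1)^-2 = +1.
v=5: a=5^4·(≡4), b=5^7·(≡4) mod 5; (4|5)=+1, (4|5)=+1; (−1)^{4·7·2}·(+1)^7·(+1)^4 = +1.
v=2: v_2(a)=-1, v_2(b)=-7; units ≡ 5, 1 (mod 8); ε·ε+αω+βω = 0·0+-1·0+-7·1 ≡ 1  ⇒  (a,b)_2 = -1.
v=23: a=23^1·(≡2), b=23^1·(≡7) mod 23; (2|23)=+1, (7|23)=-1; (−1)^{1·1·11}·(+1)^1·(-1)^1 = +1.
v=∞: -34086 < 0 and -170430 < 0  ⇒  (a,b)_∞ = -1.
v=7: a=7^8·(≡4), b=7^10·(≡3) mod 7; (4|7)=+1, (3|7)=-1; (−1)^{8·10·3}·(+1)^10·(-1)^8 = +1.
v=19: a=19^1·(≡5), b=19^3·(≡1) mod 19; (5|19)=+1, (1|19)=+1; (−1)^{1·3·9}·(+1)^3·(+1)^1 = -1.
Ram(-34086, -170430) = {2, 13, 19, ∞}; no ℚ_2-point on the conic.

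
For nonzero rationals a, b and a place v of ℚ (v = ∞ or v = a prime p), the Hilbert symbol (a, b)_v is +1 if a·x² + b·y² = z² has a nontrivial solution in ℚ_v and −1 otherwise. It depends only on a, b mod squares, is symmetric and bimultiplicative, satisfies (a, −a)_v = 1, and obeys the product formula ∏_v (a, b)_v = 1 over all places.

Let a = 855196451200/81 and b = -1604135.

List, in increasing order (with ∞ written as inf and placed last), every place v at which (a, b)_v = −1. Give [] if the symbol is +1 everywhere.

[5, 37]

(a, b) ≡ (10908118, -1604135) mod (ℚ^×)²; places V = {2, 3, 5, 7, 13, 17, 23, 29, 37, ∞}.
(a,b)_23: α=1, u≡8; β=1, v≡14 (mod 23); (8|23)=+1, (14|23)=-1; sign (−1)^1·+1^1·-1^1 = +1.
(a,b)_3: α=-4, u≡1; β=0, v≡1 (mod 3); (1|3)=+1, (1|3)=+1; sign (−1)^0·+1^0·+1^-4 = +1.
(a,b)_2: α=7, β=0; u≡3, v≡1 (mod 8); ε(u)ε(v)=1·0, αω(v)=7·0, βω(u)=0·1; sum ≡ 0  ⇒  +1.
(a,b)_37: α=1, u≡22; β=1, v≡9 (mod 37); (22|37)=-1, (9|37)=+1; sign (−1)^0·-1^1·+1^1 = -1.
(a,b)_17: α=1, u≡6; β=0, v≡2 (mod 17); (6|17)=-1, (2|17)=+1; sign (−1)^0·-1^0·+1^1 = +1.
(a,b)_∞: sgn(10908118)=+, sgn(-1604135)=−, so +1.
(a,b)_29: α=1, u≡3; β=1, v≡17 (mod 29); (3|29)=-1, (17|29)=-1; sign (−1)^0·-1^1·-1^1 = +1.
(a,b)_13: α=1, u≡12; β=1, v≡1 (mod 13); (12|13)=+1, (1|13)=+1; sign (−1)^0·+1^1·+1^1 = +1.
(a,b)_7: α=2, u≡4; β=0, v≡6 (mod 7); (4|7)=+1, (6|7)=-1; sign (−1)^0·+1^0·-1^2 = +1.
(a,b)_5: α=2, u≡3; β=1, v≡3 (mod 5); (3|5)=-1, (3|5)=-1; sign (−1)^0·-1^1·-1^2 = -1.
Ram(10908118, -1604135) = {5, 37}; no ℚ_5-point on the conic.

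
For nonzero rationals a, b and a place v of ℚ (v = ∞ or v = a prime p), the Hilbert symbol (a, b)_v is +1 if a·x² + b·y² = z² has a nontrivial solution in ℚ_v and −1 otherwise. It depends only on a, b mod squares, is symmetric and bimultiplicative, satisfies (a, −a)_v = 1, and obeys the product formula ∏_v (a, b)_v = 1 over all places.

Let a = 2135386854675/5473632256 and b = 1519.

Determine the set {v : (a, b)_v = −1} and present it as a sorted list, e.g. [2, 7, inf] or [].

[2, 19]

(a, b) ≡ (13547, 31) mod (ℚ^×)²; places V = {2, 3, 5, 7, 17, 19, 23, 31, ∞}.
(a,b)_23: α=1, u≡19; β=0, v≡1 (mod 23); (19|23)=-1, (1|23)=+1; sign (−1)^0·-1^0·+1^1 = +1.
(a,b)_∞: sgn(13547)=+, sgn(31)=+, so +1.
(a,b)_2: α=-16, β=0; u≡3, v≡7 (mod 8); ε(u)ε(v)=1·1, αω(v)=-16·0, βω(u)=0·1; sum ≡ 1  ⇒  -1.
(a,b)_17: α=-4, u≡8; β=0, v≡6 (mod 17); (8|17)=+1, (6|17)=-1; sign (−1)^0·+1^0·-1^-4 = +1.
(a,b)_5: α=2, u≡2; β=0, v≡4 (mod 5); (2|5)=-1, (4|5)=+1; sign (−1)^0·-1^0·+1^2 = +1.
(a,b)_3: α=8, u≡2; β=0, v≡1 (mod 3); (2|3)=-1, (1|3)=+1; sign (−1)^0·-1^0·+1^8 = +1.
(a,b)_31: α=3, u≡23; β=1, v≡18 (mod 31); (23|31)=-1, (18|31)=+1; sign (−1)^1·-1^1·+1^3 = +1.
(a,b)_7: α=0, u≡4; β=2, v≡3 (mod 7); (4|7)=+1, (3|7)=-1; sign (−1)^0·+1^2·-1^0 = +1.
(a,b)_19: α=1, u≡2; β=0, v≡18 (mod 19); (2|19)=-1, (18|19)=-1; sign (−1)^0·-1^0·-1^1 = -1.
(13547, 31 / ℚ) ramifies at {2, 19}: a division algebra.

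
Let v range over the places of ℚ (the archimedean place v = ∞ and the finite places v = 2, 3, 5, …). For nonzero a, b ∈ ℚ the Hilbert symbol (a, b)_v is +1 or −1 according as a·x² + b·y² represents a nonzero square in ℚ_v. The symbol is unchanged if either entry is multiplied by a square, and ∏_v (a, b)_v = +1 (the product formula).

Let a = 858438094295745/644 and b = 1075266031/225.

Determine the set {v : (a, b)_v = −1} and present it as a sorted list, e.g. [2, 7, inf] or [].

Mod squares: a ≡ 23345, b ≡ 2032639. Check v ∈ {∞, 2, 3, 5, 7, 17, 19, 23, 29, 31}.
v=3: a=3^10·(≡2), b=3^-2·(≡1) mod 3; (2|3)=-1, (1|3)=+1; (−1)^{10·-2·1}·(-1)^-2·(+1)^10 = +1.
v=2: v_2(a)=-2, v_2(b)=0; units ≡ 1, 7 (mod 8); ε·ε+αω+βω = 0·1+-2·0+0·0 ≡ 0  ⇒  (a,b)_2 = +1.
v=19: a=19^2·(≡13), b=19^1·(≡11) mod 19; (13|19)=-1, (11|19)=+1; (−1)^{2·1·9}·(-1)^1·(+1)^2 = -1.
v=23: a=23^-1·(≡13), b=23^2·(≡11) mod 23; (13|23)=+1, (11|23)=-1; (−1)^{-1·2·11}·(+1)^2·(-1)^-1 = -1.
v=5: a=5^1·(≡1), b=5^-2·(≡4) mod 5; (1|5)=+1, (4|5)=+1; (−1)^{1·-2·2}·(+1)^-2·(+1)^1 = +1.
v=17: a=17^2·(≡13), b=17^1·(≡3) mod 17; (13|17)=+1, (3|17)=-1; (−1)^{2·1·8}·(+1)^1·(-1)^2 = +1.
v=7: a=7^-1·(≡5), b=7^1·(≡5) mod 7; (5|7)=-1, (5|7)=-1; (−1)^{-1·1·3}·(-1)^1·(-1)^-1 = -1.
v=31: a=31^2·(≡4), b=31^1·(≡1) mod 31; (4|31)=+1, (1|31)=+1; (−1)^{2·1·15}·(+1)^1·(+1)^2 = +1.
v=29: a=29^1·(≡25), b=29^1·(≡2) mod 29; (25|29)=+1, (2|29)=-1; (−1)^{1·1·14}·(+1)^1·(-1)^1 = -1.
v=∞: 23345 > 0 and 2032639 > 0  ⇒  (a,b)_∞ = +1.
Ram(23345, 2032639) = {7, 19, 23, 29}; no ℚ_7-point on the conic.

[7, 19, 23, 29]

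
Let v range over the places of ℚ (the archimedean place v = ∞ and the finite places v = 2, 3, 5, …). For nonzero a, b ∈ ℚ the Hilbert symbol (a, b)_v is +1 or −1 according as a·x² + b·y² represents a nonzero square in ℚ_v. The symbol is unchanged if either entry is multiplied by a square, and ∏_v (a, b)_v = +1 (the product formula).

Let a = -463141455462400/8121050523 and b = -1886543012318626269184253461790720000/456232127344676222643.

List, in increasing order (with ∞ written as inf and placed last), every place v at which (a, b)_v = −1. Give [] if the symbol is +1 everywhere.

[2, inf]

Mod squares: a ≡ -7293, b ≡ -429. Check v ∈ {∞, 2, 3, 5, 11, 13, 17, 31, 41, 47}.
v=∞: -7293 < 0 and -429 < 0  ⇒  (a,b)_∞ = -1.
v=47: a=47^-2·(≡43), b=47^-4·(≡15) mod 47; (43|47)=-1, (15|47)=-1; (−1)^{-2·-4·23}·(-1)^-4·(-1)^-2 = +1.
v=31: a=31^2·(≡21), b=31^6·(≡4) mod 31; (21|31)=-1, (4|31)=+1; (−1)^{2·6·15}·(-1)^6·(+1)^2 = +1.
v=5: a=5^2·(≡3), b=5^4·(≡1) mod 5; (3|5)=-1, (1|5)=+1; (−1)^{2·4·2}·(-1)^4·(+1)^2 = +1.
v=17: a=17^1·(≡16), b=17^2·(≡16) mod 17; (16|17)=+1, (16|17)=+1; (−1)^{1·2·8}·(+1)^2·(+1)^1 = +1.
v=41: a=41^-2·(≡5), b=41^-6·(≡14) mod 41; (5|41)=+1, (14|41)=-1; (−1)^{-2·-6·20}·(+1)^-6·(-1)^-2 = +1.
v=11: a=11^3·(≡8), b=11^7·(≡5) mod 11; (8|11)=-1, (5|11)=+1; (−1)^{3·7·5}·(-1)^7·(+1)^3 = +1.
v=2: v_2(a)=16, v_2(b)=38; units ≡ 3, 3 (mod 8); ε·ε+αω+βω = 1·1+16·1+38·1 ≡ 1  ⇒  (a,b)_2 = -1.
v=13: a=13^1·(≡5), b=13^3·(≡2) mod 13; (5|13)=-1, (2|13)=-1; (−1)^{1·3·6}·(-1)^3·(-1)^1 = +1.
v=3: a=3^-7·(≡2), b=3^-9·(≡1) mod 3; (2|3)=-1, (1|3)=+1; (−1)^{-7·-9·1}·(-1)^-9·(+1)^-7 = +1.
|Ram(-7293, -429)| = 2, even; anisotropic at {2, ∞}.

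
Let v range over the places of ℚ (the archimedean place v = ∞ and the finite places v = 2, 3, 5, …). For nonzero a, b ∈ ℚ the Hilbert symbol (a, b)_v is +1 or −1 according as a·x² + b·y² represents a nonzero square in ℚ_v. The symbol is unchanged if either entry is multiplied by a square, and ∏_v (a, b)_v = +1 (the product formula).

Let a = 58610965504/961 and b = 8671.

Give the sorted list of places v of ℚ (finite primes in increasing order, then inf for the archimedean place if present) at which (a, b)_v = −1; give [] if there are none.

[2, 7, 23, 29]

(a, b) ≡ (108199, 8671) mod (ℚ^×)²; places V = {2, 7, 13, 23, 29, 31, 41, ∞}.
(a,b)_7: α=1, u≡4; β=0, v≡5 (mod 7); (4|7)=+1, (5|7)=-1; sign (−1)^0·+1^0·-1^1 = -1.
(a,b)_23: α=2, u≡20; β=1, v≡9 (mod 23); (20|23)=-1, (9|23)=+1; sign (−1)^0·-1^1·+1^2 = -1.
(a,b)_∞: sgn(108199)=+, sgn(8671)=+, so +1.
(a,b)_41: α=1, u≡17; β=0, v≡20 (mod 41); (17|41)=-1, (20|41)=+1; sign (−1)^0·-1^0·+1^1 = +1.
(a,b)_29: α=1, u≡2; β=1, v≡9 (mod 29); (2|29)=-1, (9|29)=+1; sign (−1)^0·-1^1·+1^1 = -1.
(a,b)_13: α=1, u≡3; β=1, v≡4 (mod 13); (3|13)=+1, (4|13)=+1; sign (−1)^0·+1^1·+1^1 = +1.
(a,b)_31: α=-2, u≡18; β=0, v≡22 (mod 31); (18|31)=+1, (22|31)=-1; sign (−1)^0·+1^0·-1^-2 = +1.
(a,b)_2: α=10, β=0; u≡7, v≡7 (mod 8); ε(u)ε(v)=1·1, αω(v)=10·0, βω(u)=0·0; sum ≡ 1  ⇒  -1.
Ram(108199, 8671) = {2, 7, 23, 29}; no ℚ_2-point on the conic.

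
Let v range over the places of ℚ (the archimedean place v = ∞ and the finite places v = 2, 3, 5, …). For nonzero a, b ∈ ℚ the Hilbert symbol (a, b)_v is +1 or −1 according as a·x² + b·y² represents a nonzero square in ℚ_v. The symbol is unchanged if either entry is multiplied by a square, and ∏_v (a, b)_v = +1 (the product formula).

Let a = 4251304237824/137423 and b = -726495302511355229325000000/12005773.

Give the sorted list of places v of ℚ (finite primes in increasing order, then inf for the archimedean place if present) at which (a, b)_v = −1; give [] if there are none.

[11, 13, 23, 29]

(a, b) ≡ (66480557, -3289) mod (ℚ^×)²; places V = {2, 3, 5, 7, 11, 13, 17, 23, 29, 31, 41, ∞}.
(a,b)_∞: sgn(66480557)=+, sgn(-3289)=−, so +1.
(a,b)_31: α=-2, u≡17; β=-4, v≡19 (mod 31); (17|31)=-1, (19|31)=+1; sign (−1)^0·-1^-4·+1^-2 = +1.
(a,b)_41: α=1, u≡36; β=2, v≡40 (mod 41); (36|41)=+1, (40|41)=+1; sign (−1)^0·+1^2·+1^1 = +1.
(a,b)_5: α=0, u≡3; β=8, v≡1 (mod 5); (3|5)=-1, (1|5)=+1; sign (−1)^0·-1^8·+1^0 = +1.
(a,b)_29: α=1, u≡19; β=2, v≡18 (mod 29); (19|29)=-1, (18|29)=-1; sign (−1)^0·-1^2·-1^1 = -1.
(a,b)_7: α=2, u≡3; β=0, v≡1 (mod 7); (3|7)=-1, (1|7)=+1; sign (−1)^0·-1^0·+1^2 = +1.
(a,b)_3: α=6, u≡2; β=12, v≡2 (mod 3); (2|3)=-1, (2|3)=-1; sign (−1)^0·-1^12·-1^6 = +1.
(a,b)_17: α=1, u≡15; β=2, v≡4 (mod 17); (15|17)=+1, (4|17)=+1; sign (−1)^0·+1^2·+1^1 = +1.
(a,b)_23: α=1, u≡12; β=3, v≡4 (mod 23); (12|23)=+1, (4|23)=+1; sign (−1)^1·+1^3·+1^1 = -1.
(a,b)_11: α=-1, u≡9; β=1, v≡4 (mod 11); (9|11)=+1, (4|11)=+1; sign (−1)^1·+1^1·+1^-1 = -1.
(a,b)_2: α=8, β=6; u≡5, v≡7 (mod 8); ε(u)ε(v)=0·1, αω(v)=8·0, βω(u)=6·1; sum ≡ 0  ⇒  +1.
(a,b)_13: α=-1, u≡10; β=-1, v≡8 (mod 13); (10|13)=+1, (8|13)=-1; sign (−1)^0·+1^-1·-1^-1 = -1.
Ram(66480557, -3289) = {11, 13, 23, 29}; no ℚ_11-point on the conic.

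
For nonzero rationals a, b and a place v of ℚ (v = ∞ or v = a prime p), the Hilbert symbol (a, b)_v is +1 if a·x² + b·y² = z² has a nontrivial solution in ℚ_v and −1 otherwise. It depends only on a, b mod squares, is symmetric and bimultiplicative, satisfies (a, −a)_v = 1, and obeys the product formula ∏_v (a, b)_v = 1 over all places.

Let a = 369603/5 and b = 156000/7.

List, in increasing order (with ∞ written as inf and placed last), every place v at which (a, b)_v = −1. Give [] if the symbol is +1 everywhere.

Mod squares: a ≡ 15, b ≡ 2730. Check v ∈ {∞, 2, 3, 5, 7, 13}.
v=∞: 15 > 0 and 2730 > 0  ⇒  (a,b)_∞ = +1.
v=5: a=5^-1·(≡3), b=5^3·(≡4) mod 5; (3|5)=-1, (4|5)=+1; (−1)^{-1·3·2}·(-1)^3·(+1)^-1 = -1.
v=13: a=13^2·(≡11), b=13^1·(≡2) mod 13; (11|13)=-1, (2|13)=-1; (−1)^{2·1·6}·(-1)^1·(-1)^2 = -1.
v=2: v_2(a)=0, v_2(b)=5; units ≡ 7, 5 (mod 8); ε·ε+αω+βω = 1·0+0·1+5·0 ≡ 0  ⇒  (a,b)_2 = +1.
v=3: a=3^7·(≡2), b=3^1·(≡1) mod 3; (2|3)=-1, (1|3)=+1; (−1)^{7·1·1}·(-1)^1·(+1)^7 = +1.
v=7: a=7^0·(≡2), b=7^-1·(≡5) mod 7; (2|7)=+1, (5|7)=-1; (−1)^{0·-1·3}·(+1)^-1·(-1)^0 = +1.
Ram(15, 2730) = {5, 13}; no ℚ_5-point on the conic.

[5, 13]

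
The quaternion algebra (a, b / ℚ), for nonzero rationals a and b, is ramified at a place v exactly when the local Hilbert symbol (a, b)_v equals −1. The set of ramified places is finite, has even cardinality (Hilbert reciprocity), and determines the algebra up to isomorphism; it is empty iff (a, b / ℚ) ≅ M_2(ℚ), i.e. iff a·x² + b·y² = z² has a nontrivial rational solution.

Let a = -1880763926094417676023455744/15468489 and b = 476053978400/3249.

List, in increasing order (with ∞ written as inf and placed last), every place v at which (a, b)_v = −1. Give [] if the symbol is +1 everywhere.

[2, 17]

(a, b) ≡ (-374, 34034) mod (ℚ^×)²; places V = {2, 3, 5, 7, 11, 13, 17, 19, 23, ∞}.
(a,b)_23: α=-2, u≡19; β=0, v≡11 (mod 23); (19|23)=-1, (11|23)=-1; sign (−1)^0·-1^0·-1^-2 = +1.
(a,b)_3: α=-4, u≡1; β=-2, v≡2 (mod 3); (1|3)=+1, (2|3)=-1; sign (−1)^0·+1^-2·-1^-4 = +1.
(a,b)_7: α=4, u≡4; β=1, v≡2 (mod 7); (4|7)=+1, (2|7)=+1; sign (−1)^0·+1^1·+1^4 = +1.
(a,b)_13: α=4, u≡12; β=1, v≡11 (mod 13); (12|13)=+1, (11|13)=-1; sign (−1)^0·+1^1·-1^4 = +1.
(a,b)_∞: sgn(-374)=−, sgn(34034)=+, so +1.
(a,b)_2: α=13, β=5; u≡5, v≡1 (mod 8); ε(u)ε(v)=0·0, αω(v)=13·0, βω(u)=5·1; sum ≡ 1  ⇒  -1.
(a,b)_5: α=0, u≡4; β=2, v≡4 (mod 5); (4|5)=+1, (4|5)=+1; sign (−1)^0·+1^2·+1^0 = +1.
(a,b)_11: α=9, u≡7; β=3, v≡9 (mod 11); (7|11)=-1, (9|11)=+1; sign (−1)^1·-1^3·+1^9 = +1.
(a,b)_19: α=-2, u≡7; β=-2, v≡5 (mod 19); (7|19)=+1, (5|19)=+1; sign (−1)^0·+1^-2·+1^-2 = +1.
(a,b)_17: α=5, u≡7; β=3, v≡15 (mod 17); (7|17)=-1, (15|17)=+1; sign (−1)^0·-1^3·+1^5 = -1.
|Ram(-374, 34034)| = 2, even; anisotropic at {2, 17}.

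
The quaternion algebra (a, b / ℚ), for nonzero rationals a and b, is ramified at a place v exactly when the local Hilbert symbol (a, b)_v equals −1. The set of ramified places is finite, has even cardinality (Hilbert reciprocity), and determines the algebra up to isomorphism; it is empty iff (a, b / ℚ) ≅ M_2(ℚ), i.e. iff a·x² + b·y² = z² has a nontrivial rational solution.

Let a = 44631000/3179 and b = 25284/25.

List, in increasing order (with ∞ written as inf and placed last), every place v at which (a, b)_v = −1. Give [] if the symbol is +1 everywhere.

[11, 19]

Mod squares: a ≡ 60610, b ≡ 129. Check v ∈ {∞, 2, 3, 5, 7, 11, 17, 19, 29, 43}.
v=11: a=11^-1·(≡6), b=11^0·(≡2) mod 11; (6|11)=-1, (2|11)=-1; (−1)^{-1·0·5}·(-1)^0·(-1)^-1 = -1.
v=19: a=19^1·(≡5), b=19^0·(≡15) mod 19; (5|19)=+1, (15|19)=-1; (−1)^{1·0·9}·(+1)^0·(-1)^1 = -1.
v=5: a=5^3·(≡2), b=5^-2·(≡4) mod 5; (2|5)=-1, (4|5)=+1; (−1)^{3·-2·2}·(-1)^-2·(+1)^3 = +1.
v=29: a=29^1·(≡8), b=29^0·(≡1) mod 29; (8|29)=-1, (1|29)=+1; (−1)^{1·0·14}·(-1)^0·(+1)^1 = +1.
v=3: a=3^4·(≡1), b=3^1·(≡1) mod 3; (1|3)=+1, (1|3)=+1; (−1)^{4·1·1}·(+1)^1·(+1)^4 = +1.
v=43: a=43^0·(≡11), b=43^1·(≡39) mod 43; (11|43)=+1, (39|43)=-1; (−1)^{0·1·21}·(+1)^1·(-1)^0 = +1.
v=2: v_2(a)=3, v_2(b)=2; units ≡ 1, 1 (mod 8); ε·ε+αω+βω = 0·0+3·0+2·0 ≡ 0  ⇒  (a,b)_2 = +1.
v=7: a=7^0·(≡1), b=7^2·(≡3) mod 7; (1|7)=+1, (3|7)=-1; (−1)^{0·2·3}·(+1)^2·(-1)^0 = +1.
v=∞: 60610 > 0 and 129 > 0  ⇒  (a,b)_∞ = +1.
v=17: a=17^-2·(≡3), b=17^0·(≡7) mod 17; (3|17)=-1, (7|17)=-1; (−1)^{-2·0·8}·(-1)^0·(-1)^-2 = +1.
(60610, 129 / ℚ) ramifies at {11, 19}: a division algebra.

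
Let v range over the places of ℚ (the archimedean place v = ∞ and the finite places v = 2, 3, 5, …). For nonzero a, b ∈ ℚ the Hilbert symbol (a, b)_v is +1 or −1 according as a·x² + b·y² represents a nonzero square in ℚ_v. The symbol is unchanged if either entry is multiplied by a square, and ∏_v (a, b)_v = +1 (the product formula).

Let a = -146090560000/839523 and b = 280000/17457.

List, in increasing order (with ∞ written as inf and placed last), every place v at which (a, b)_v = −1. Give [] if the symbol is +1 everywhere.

[3, 11]

(a, b) ≡ (-462, 231) mod (ℚ^×)²; places V = {2, 3, 5, 7, 11, 23, ∞}.
(a,b)_7: α=3, u≡2; β=1, v≡5 (mod 7); (2|7)=+1, (5|7)=-1; sign (−1)^1·+1^1·-1^3 = +1.
(a,b)_2: α=9, β=6; u≡1, v≡7 (mod 8); ε(u)ε(v)=0·1, αω(v)=9·0, βω(u)=6·0; sum ≡ 0  ⇒  +1.
(a,b)_3: α=-1, u≡2; β=-1, v≡2 (mod 3); (2|3)=-1, (2|3)=-1; sign (−1)^1·-1^-1·-1^-1 = -1.
(a,b)_23: α=-4, u≡21; β=-2, v≡9 (mod 23); (21|23)=-1, (9|23)=+1; sign (−1)^0·-1^-2·+1^-4 = +1.
(a,b)_∞: sgn(-462)=−, sgn(231)=+, so +1.
(a,b)_5: α=4, u≡3; β=4, v≡4 (mod 5); (3|5)=-1, (4|5)=+1; sign (−1)^0·-1^4·+1^4 = +1.
(a,b)_11: α=3, u≡8; β=-1, v≡2 (mod 11); (8|11)=-1, (2|11)=-1; sign (−1)^1·-1^-1·-1^3 = -1.
|Ram(-462, 231)| = 2, even; anisotropic at {3, 11}.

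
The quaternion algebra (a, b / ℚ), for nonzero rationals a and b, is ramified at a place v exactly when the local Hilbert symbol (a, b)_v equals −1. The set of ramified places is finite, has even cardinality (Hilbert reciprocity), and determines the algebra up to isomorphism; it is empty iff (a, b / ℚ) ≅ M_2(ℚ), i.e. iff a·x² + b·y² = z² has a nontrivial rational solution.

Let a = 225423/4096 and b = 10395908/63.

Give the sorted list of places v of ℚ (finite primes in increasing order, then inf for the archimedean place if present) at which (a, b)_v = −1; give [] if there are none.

[2, 17]

Mod squares: a ≡ 23, b ≡ 119. Check v ∈ {∞, 2, 3, 7, 11, 17, 23}.
v=23: a=23^1·(≡13), b=23^2·(≡6) mod 23; (13|23)=+1, (6|23)=+1; (−1)^{1·2·11}·(+1)^2·(+1)^1 = +1.
v=3: a=3^4·(≡2), b=3^-2·(≡2) mod 3; (2|3)=-1, (2|3)=-1; (−1)^{4·-2·1}·(-1)^-2·(-1)^4 = +1.
v=7: a=7^0·(≡2), b=7^-1·(≡6) mod 7; (2|7)=+1, (6|7)=-1; (−1)^{0·-1·3}·(+1)^-1·(-1)^0 = +1.
v=11: a=11^2·(≡1), b=11^0·(≡9) mod 11; (1|11)=+1, (9|11)=+1; (−1)^{2·0·5}·(+1)^0·(+1)^2 = +1.
v=∞: 23 > 0 and 119 > 0  ⇒  (a,b)_∞ = +1.
v=2: v_2(a)=-12, v_2(b)=2; units ≡ 7, 7 (mod 8); ε·ε+αω+βω = 1·1+-12·0+2·0 ≡ 1  ⇒  (a,b)_2 = -1.
v=17: a=17^0·(≡14), b=17^3·(≡12) mod 17; (14|17)=-1, (12|17)=-1; (−1)^{0·3·8}·(-1)^3·(-1)^0 = -1.
(23, 119 / ℚ) ramifies at {2, 17}: a division algebra.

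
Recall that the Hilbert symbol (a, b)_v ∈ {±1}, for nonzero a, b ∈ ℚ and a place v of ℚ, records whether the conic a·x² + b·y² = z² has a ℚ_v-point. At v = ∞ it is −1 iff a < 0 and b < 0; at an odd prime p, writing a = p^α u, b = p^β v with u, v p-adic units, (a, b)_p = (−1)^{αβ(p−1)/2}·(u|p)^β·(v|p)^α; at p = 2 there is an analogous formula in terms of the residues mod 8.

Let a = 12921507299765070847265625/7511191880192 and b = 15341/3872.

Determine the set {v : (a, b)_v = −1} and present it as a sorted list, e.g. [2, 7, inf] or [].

(a, b) ≡ (27778, 58) mod (ℚ^×)²; places V = {2, 3, 5, 7, 11, 13, 17, 19, 23, 29, 43, ∞}.
(a,b)_43: α=1, u≡14; β=0, v≡38 (mod 43); (14|43)=+1, (38|43)=+1; sign (−1)^0·+1^0·+1^1 = +1.
(a,b)_3: α=2, u≡1; β=0, v≡1 (mod 3); (1|3)=+1, (1|3)=+1; sign (−1)^0·+1^0·+1^2 = +1.
(a,b)_13: α=-2, u≡9; β=0, v≡6 (mod 13); (9|13)=+1, (6|13)=-1; sign (−1)^0·+1^0·-1^-2 = +1.
(a,b)_19: α=1, u≡2; β=0, v≡17 (mod 19); (2|19)=-1, (17|19)=+1; sign (−1)^0·-1^0·+1^1 = +1.
(a,b)_2: α=-9, β=-5; u≡1, v≡5 (mod 8); ε(u)ε(v)=0·0, αω(v)=-9·1, βω(u)=-5·0; sum ≡ 1  ⇒  -1.
(a,b)_5: α=8, u≡2; β=0, v≡3 (mod 5); (2|5)=-1, (3|5)=-1; sign (−1)^0·-1^0·-1^8 = +1.
(a,b)_7: α=-2, u≡4; β=0, v≡4 (mod 7); (4|7)=+1, (4|7)=+1; sign (−1)^0·+1^0·+1^-2 = +1.
(a,b)_∞: sgn(27778)=+, sgn(58)=+, so +1.
(a,b)_11: α=-6, u≡9; β=-2, v≡4 (mod 11); (9|11)=+1, (4|11)=+1; sign (−1)^0·+1^-2·+1^-6 = +1.
(a,b)_23: α=2, u≡17; β=2, v≡18 (mod 23); (17|23)=-1, (18|23)=+1; sign (−1)^0·-1^2·+1^2 = +1.
(a,b)_29: α=8, u≡5; β=1, v≡14 (mod 29); (5|29)=+1, (14|29)=-1; sign (−1)^0·+1^1·-1^8 = +1.
(a,b)_17: α=1, u≡8; β=0, v≡11 (mod 17); (8|17)=+1, (11|17)=-1; sign (−1)^0·+1^0·-1^1 = -1.
(27778, 58 / ℚ) ramifies at {2, 17}: a division algebra.

[2, 17]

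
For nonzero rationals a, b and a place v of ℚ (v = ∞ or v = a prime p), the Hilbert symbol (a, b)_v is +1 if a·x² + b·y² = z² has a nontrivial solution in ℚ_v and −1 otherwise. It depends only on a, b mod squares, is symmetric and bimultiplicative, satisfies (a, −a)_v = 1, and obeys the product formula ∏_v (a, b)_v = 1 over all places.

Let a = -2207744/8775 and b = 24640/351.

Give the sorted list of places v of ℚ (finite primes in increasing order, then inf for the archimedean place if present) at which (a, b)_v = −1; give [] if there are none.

[2, 3, 7, 11]

(a, b) ≡ (-429, 15015) mod (ℚ^×)²; places V = {2, 3, 5, 7, 11, 13, ∞}.
(a,b)_5: α=-2, u≡1; β=1, v≡3 (mod 5); (1|5)=+1, (3|5)=-1; sign (−1)^0·+1^1·-1^-2 = +1.
(a,b)_11: α=1, u≡3; β=1, v≡4 (mod 11); (3|11)=+1, (4|11)=+1; sign (−1)^1·+1^1·+1^1 = -1.
(a,b)_2: α=12, β=6; u≡3, v≡7 (mod 8); ε(u)ε(v)=1·1, αω(v)=12·0, βω(u)=6·1; sum ≡ 1  ⇒  -1.
(a,b)_∞: sgn(-429)=−, sgn(15015)=+, so +1.
(a,b)_13: α=-1, u≡6; β=-1, v≡5 (mod 13); (6|13)=-1, (5|13)=-1; sign (−1)^0·-1^-1·-1^-1 = +1.
(a,b)_3: α=-3, u≡1; β=-3, v≡1 (mod 3); (1|3)=+1, (1|3)=+1; sign (−1)^1·+1^-3·+1^-3 = -1.
(a,b)_7: α=2, u≡6; β=1, v≡6 (mod 7); (6|7)=-1, (6|7)=-1; sign (−1)^0·-1^1·-1^2 = -1.
(-429, 15015 / ℚ) ramifies at {2, 3, 7, 11}: a division algebra.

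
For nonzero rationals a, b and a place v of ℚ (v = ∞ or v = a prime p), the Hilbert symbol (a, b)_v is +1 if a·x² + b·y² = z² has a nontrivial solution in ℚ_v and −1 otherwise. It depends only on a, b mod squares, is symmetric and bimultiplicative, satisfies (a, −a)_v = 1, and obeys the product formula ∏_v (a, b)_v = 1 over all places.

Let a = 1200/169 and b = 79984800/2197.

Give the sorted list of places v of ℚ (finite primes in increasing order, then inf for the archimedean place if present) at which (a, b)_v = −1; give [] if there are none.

(a, b) ≡ (3, 546) mod (ℚ^×)²; places V = {2, 3, 5, 7, 13, 23, ∞}.
(a,b)_23: α=0, u≡12; β=2, v≡19 (mod 23); (12|23)=+1, (19|23)=-1; sign (−1)^0·+1^2·-1^0 = +1.
(a,b)_3: α=1, u≡1; β=3, v≡2 (mod 3); (1|3)=+1, (2|3)=-1; sign (−1)^1·+1^3·-1^1 = +1.
(a,b)_13: α=-2, u≡4; β=-3, v≡12 (mod 13); (4|13)=+1, (12|13)=+1; sign (−1)^0·+1^-3·+1^-2 = +1.
(a,b)_2: α=4, β=5; u≡3, v≡1 (mod 8); ε(u)ε(v)=1·0, αω(v)=4·0, βω(u)=5·1; sum ≡ 1  ⇒  -1.
(a,b)_5: α=2, u≡2; β=2, v≡1 (mod 5); (2|5)=-1, (1|5)=+1; sign (−1)^0·-1^2·+1^2 = +1.
(a,b)_7: α=0, u≡3; β=1, v≡1 (mod 7); (3|7)=-1, (1|7)=+1; sign (−1)^0·-1^1·+1^0 = -1.
(a,b)_∞: sgn(3)=+, sgn(546)=+, so +1.
|Ram(3, 546)| = 2, even; anisotropic at {2, 7}.

[2, 7]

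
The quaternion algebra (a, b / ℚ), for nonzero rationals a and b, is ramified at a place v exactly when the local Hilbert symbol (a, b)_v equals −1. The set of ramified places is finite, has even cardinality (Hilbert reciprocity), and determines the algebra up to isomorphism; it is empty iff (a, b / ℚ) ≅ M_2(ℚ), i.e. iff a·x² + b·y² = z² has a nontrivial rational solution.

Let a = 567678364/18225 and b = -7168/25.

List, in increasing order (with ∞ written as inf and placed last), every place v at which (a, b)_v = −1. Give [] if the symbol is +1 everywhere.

[]

(a, b) ≡ (319, -7) mod (ℚ^×)²; places V = {2, 3, 5, 7, 11, 23, 29, ∞}.
(a,b)_23: α=2, u≡21; β=0, v≡4 (mod 23); (21|23)=-1, (4|23)=+1; sign (−1)^0·-1^0·+1^2 = +1.
(a,b)_3: α=-6, u≡1; β=0, v≡2 (mod 3); (1|3)=+1, (2|3)=-1; sign (−1)^0·+1^0·-1^-6 = +1.
(a,b)_∞: sgn(319)=+, sgn(-7)=−, so +1.
(a,b)_2: α=2, β=10; u≡7, v≡1 (mod 8); ε(u)ε(v)=1·0, αω(v)=2·0, βω(u)=10·0; sum ≡ 0  ⇒  +1.
(a,b)_11: α=1, u≡7; β=0, v≡5 (mod 11); (7|11)=-1, (5|11)=+1; sign (−1)^0·-1^0·+1^1 = +1.
(a,b)_29: α=3, u≡17; β=0, v≡23 (mod 29); (17|29)=-1, (23|29)=+1; sign (−1)^0·-1^0·+1^3 = +1.
(a,b)_7: α=0, u≡2; β=1, v≡3 (mod 7); (2|7)=+1, (3|7)=-1; sign (−1)^0·+1^1·-1^0 = +1.
(a,b)_5: α=-2, u≡1; β=-2, v≡2 (mod 5); (1|5)=+1, (2|5)=-1; sign (−1)^0·+1^-2·-1^-2 = +1.
Every local symbol is +1, so the conic 319·x² + -7·y² = z² has ℚ_v-points for all v and hence a ℚ-point; (a, b / ℚ) ≅ M_2(ℚ).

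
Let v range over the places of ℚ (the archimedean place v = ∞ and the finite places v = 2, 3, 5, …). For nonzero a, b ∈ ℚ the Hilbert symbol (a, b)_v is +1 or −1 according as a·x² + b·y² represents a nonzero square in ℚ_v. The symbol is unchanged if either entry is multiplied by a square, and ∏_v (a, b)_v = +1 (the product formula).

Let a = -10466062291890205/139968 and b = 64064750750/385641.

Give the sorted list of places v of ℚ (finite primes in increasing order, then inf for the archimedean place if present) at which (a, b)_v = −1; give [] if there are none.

[3, 5]

Mod squares: a ≡ -15015, b ≡ 15470. Check v ∈ {∞, 2, 3, 5, 7, 11, 13, 17, 19, 23, 37}.
v=5: a=5^1·(≡3), b=5^3·(≡1) mod 5; (3|5)=-1, (1|5)=+1; (−1)^{1·3·2}·(-1)^3·(+1)^1 = -1.
v=11: a=11^5·(≡8), b=11^2·(≡9) mod 11; (8|11)=-1, (9|11)=+1; (−1)^{5·2·5}·(-1)^2·(+1)^5 = +1.
v=37: a=37^2·(≡21), b=37^2·(≡11) mod 37; (21|37)=+1, (11|37)=+1; (−1)^{2·2·18}·(+1)^2·(+1)^2 = +1.
v=19: a=19^2·(≡2), b=19^0·(≡11) mod 19; (2|19)=-1, (11|19)=+1; (−1)^{2·0·9}·(-1)^0·(+1)^2 = +1.
v=7: a=7^1·(≡4), b=7^1·(≡5) mod 7; (4|7)=+1, (5|7)=-1; (−1)^{1·1·3}·(+1)^1·(-1)^1 = +1.
v=3: a=3^-7·(≡2), b=3^-6·(≡2) mod 3; (2|3)=-1, (2|3)=-1; (−1)^{-7·-6·1}·(-1)^-6·(-1)^-7 = -1.
v=2: v_2(a)=-6, v_2(b)=1; units ≡ 1, 7 (mod 8); ε·ε+αω+βω = 0·1+-6·0+1·0 ≡ 0  ⇒  (a,b)_2 = +1.
v=23: a=23^0·(≡16), b=23^-2·(≡11) mod 23; (16|23)=+1, (11|23)=-1; (−1)^{0·-2·11}·(+1)^-2·(-1)^0 = +1.
v=13: a=13^1·(≡11), b=13^1·(≡2) mod 13; (11|13)=-1, (2|13)=-1; (−1)^{1·1·6}·(-1)^1·(-1)^1 = +1.
v=∞: -15015 < 0 and 15470 > 0  ⇒  (a,b)_∞ = +1.
v=17: a=17^2·(≡9), b=17^1·(≡16) mod 17; (9|17)=+1, (16|17)=+1; (−1)^{2·1·8}·(+1)^1·(+1)^2 = +1.
(-15015, 15470 / ℚ) ramifies at {3, 5}: a division algebra.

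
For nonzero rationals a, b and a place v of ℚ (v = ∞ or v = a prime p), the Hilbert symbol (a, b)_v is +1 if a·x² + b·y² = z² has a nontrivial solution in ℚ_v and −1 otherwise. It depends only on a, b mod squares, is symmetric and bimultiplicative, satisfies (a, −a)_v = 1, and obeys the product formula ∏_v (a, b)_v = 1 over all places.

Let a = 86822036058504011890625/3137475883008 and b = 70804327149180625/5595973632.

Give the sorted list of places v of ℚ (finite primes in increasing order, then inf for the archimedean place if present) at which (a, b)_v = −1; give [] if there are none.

Mod squares: a ≡ 3003, b ≡ 2. Check v ∈ {∞, 2, 3, 5, 7, 11, 13, 19, 29, 31}.
v=19: a=19^-2·(≡7), b=19^-2·(≡12) mod 19; (7|19)=+1, (12|19)=-1; (−1)^{-2·-2·9}·(+1)^-2·(-1)^-2 = +1.
v=7: a=7^11·(≡1), b=7^8·(≡2) mod 7; (1|7)=+1, (2|7)=+1; (−1)^{11·8·3}·(+1)^8·(+1)^11 = +1.
v=11: a=11^3·(≡4), b=11^2·(≡6) mod 11; (4|11)=+1, (6|11)=-1; (−1)^{3·2·5}·(+1)^2·(-1)^3 = -1.
v=13: a=13^3·(≡3), b=13^2·(≡7) mod 13; (3|13)=+1, (7|13)=-1; (−1)^{3·2·6}·(+1)^2·(-1)^3 = -1.
v=29: a=29^-4·(≡20), b=29^-2·(≡19) mod 29; (20|29)=+1, (19|29)=-1; (−1)^{-4·-2·14}·(+1)^-2·(-1)^-4 = +1.
v=31: a=31^2·(≡22), b=31^2·(≡5) mod 31; (22|31)=-1, (5|31)=+1; (−1)^{2·2·15}·(-1)^2·(+1)^2 = +1.
v=∞: 3003 > 0 and 2 > 0  ⇒  (a,b)_∞ = +1.
v=3: a=3^-1·(≡2), b=3^-2·(≡2) mod 3; (2|3)=-1, (2|3)=-1; (−1)^{-1·-2·1}·(-1)^-2·(-1)^-1 = -1.
v=2: v_2(a)=-12, v_2(b)=-11; units ≡ 3, 1 (mod 8); ε·ε+αω+βω = 1·0+-12·0+-11·1 ≡ 1  ⇒  (a,b)_2 = -1.
v=5: a=5^6·(≡2), b=5^4·(≡2) mod 5; (2|5)=-1, (2|5)=-1; (−1)^{6·4·2}·(-1)^4·(-1)^6 = +1.
|Ram(3003, 2)| = 4, even; anisotropic at {2, 3, 11, 13}.

[2, 3, 11, 13]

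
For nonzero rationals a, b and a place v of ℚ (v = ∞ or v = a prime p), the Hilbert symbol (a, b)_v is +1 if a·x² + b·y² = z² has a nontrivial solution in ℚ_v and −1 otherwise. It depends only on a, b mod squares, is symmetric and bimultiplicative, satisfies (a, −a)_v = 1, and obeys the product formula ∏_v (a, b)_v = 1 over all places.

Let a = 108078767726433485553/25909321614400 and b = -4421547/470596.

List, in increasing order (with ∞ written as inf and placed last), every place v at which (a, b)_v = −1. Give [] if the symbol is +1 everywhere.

[11, 13, 17, 23]

(a, b) ≡ (4792073, -323) mod (ℚ^×)²; places V = {2, 3, 5, 7, 11, 13, 17, 19, 23, 29, 31, 47, 53, ∞}.
(a,b)_23: α=1, u≡19; β=0, v≡17 (mod 23); (19|23)=-1, (17|23)=-1; sign (−1)^0·-1^0·-1^1 = -1.
(a,b)_47: α=1, u≡32; β=0, v≡14 (mod 47); (32|47)=+1, (14|47)=+1; sign (−1)^0·+1^0·+1^1 = +1.
(a,b)_17: α=2, u≡12; β=1, v≡13 (mod 17); (12|17)=-1, (13|17)=+1; sign (−1)^0·-1^1·+1^2 = -1.
(a,b)_3: α=2, u≡2; β=4, v≡1 (mod 3); (2|3)=-1, (1|3)=+1; sign (−1)^0·-1^4·+1^2 = +1.
(a,b)_5: α=-2, u≡3; β=0, v≡3 (mod 5); (3|5)=-1, (3|5)=-1; sign (−1)^0·-1^0·-1^-2 = +1.
(a,b)_13: α=5, u≡11; β=2, v≡5 (mod 13); (11|13)=-1, (5|13)=-1; sign (−1)^0·-1^2·-1^5 = -1.
(a,b)_11: α=1, u≡2; β=0, v≡7 (mod 11); (2|11)=-1, (7|11)=-1; sign (−1)^0·-1^0·-1^1 = -1.
(a,b)_19: α=2, u≡5; β=1, v≡14 (mod 19); (5|19)=+1, (14|19)=-1; sign (−1)^0·+1^1·-1^2 = +1.
(a,b)_∞: sgn(4792073)=+, sgn(-323)=−, so +1.
(a,b)_53: α=-2, u≡25; β=0, v≡27 (mod 53); (25|53)=+1, (27|53)=-1; sign (−1)^0·+1^0·-1^-2 = +1.
(a,b)_2: α=-6, β=-2; u≡1, v≡5 (mod 8); ε(u)ε(v)=0·0, αω(v)=-6·1, βω(u)=-2·0; sum ≡ 0  ⇒  +1.
(a,b)_29: α=2, u≡15; β=0, v≡22 (mod 29); (15|29)=-1, (22|29)=+1; sign (−1)^0·-1^0·+1^2 = +1.
(a,b)_7: α=-8, u≡5; β=-6, v≡6 (mod 7); (5|7)=-1, (6|7)=-1; sign (−1)^0·-1^-6·-1^-8 = +1.
(a,b)_31: α=1, u≡13; β=0, v≡28 (mod 31); (13|31)=-1, (28|31)=+1; sign (−1)^0·-1^0·+1^1 = +1.
|Ram(4792073, -323)| = 4, even; anisotropic at {11, 13, 17, 23}.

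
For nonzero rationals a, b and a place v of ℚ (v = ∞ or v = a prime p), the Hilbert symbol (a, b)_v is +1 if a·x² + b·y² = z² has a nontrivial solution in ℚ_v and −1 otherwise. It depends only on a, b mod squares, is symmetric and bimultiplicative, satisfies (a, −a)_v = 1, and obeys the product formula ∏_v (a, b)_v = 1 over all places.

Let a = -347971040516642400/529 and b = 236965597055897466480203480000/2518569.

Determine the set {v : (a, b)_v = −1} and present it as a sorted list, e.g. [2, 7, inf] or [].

Mod squares: a ≡ -6906614, b ≡ 11687. Check v ∈ {∞, 2, 3, 5, 7, 11, 13, 19, 23, 29, 31, 41, 43}.
v=5: a=5^2·(≡1), b=5^4·(≡2) mod 5; (1|5)=+1, (2|5)=-1; (−1)^{2·4·2}·(+1)^4·(-1)^2 = +1.
v=31: a=31^1·(≡11), b=31^1·(≡9) mod 31; (11|31)=-1, (9|31)=+1; (−1)^{1·1·15}·(-1)^1·(+1)^1 = +1.
v=2: v_2(a)=5, v_2(b)=6; units ≡ 5, 7 (mod 8); ε·ε+αω+βω = 0·1+5·0+6·1 ≡ 0  ⇒  (a,b)_2 = +1.
v=43: a=43^2·(≡27), b=43^4·(≡28) mod 43; (27|43)=-1, (28|43)=-1; (−1)^{2·4·21}·(-1)^4·(-1)^2 = +1.
v=13: a=13^1·(≡7), b=13^1·(≡5) mod 13; (7|13)=-1, (5|13)=-1; (−1)^{1·1·6}·(-1)^1·(-1)^1 = +1.
v=19: a=19^1·(≡14), b=19^2·(≡15) mod 19; (14|19)=-1, (15|19)=-1; (−1)^{1·2·9}·(-1)^2·(-1)^1 = -1.
v=11: a=11^1·(≡7), b=11^2·(≡5) mod 11; (7|11)=-1, (5|11)=+1; (−1)^{1·2·5}·(-1)^2·(+1)^1 = +1.
v=41: a=41^1·(≡7), b=41^2·(≡20) mod 41; (7|41)=-1, (20|41)=+1; (−1)^{1·2·20}·(-1)^2·(+1)^1 = +1.
v=23: a=23^-2·(≡21), b=23^-4·(≡8) mod 23; (21|23)=-1, (8|23)=+1; (−1)^{-2·-4·11}·(-1)^-4·(+1)^-2 = +1.
v=7: a=7^0·(≡6), b=7^4·(≡2) mod 7; (6|7)=-1, (2|7)=+1; (−1)^{0·4·3}·(-1)^4·(+1)^0 = +1.
v=∞: -6906614 < 0 and 11687 > 0  ⇒  (a,b)_∞ = +1.
v=3: a=3^4·(≡1), b=3^-2·(≡2) mod 3; (1|3)=+1, (2|3)=-1; (−1)^{4·-2·1}·(+1)^-2·(-1)^4 = +1.
v=29: a=29^2·(≡21), b=29^3·(≡19) mod 29; (21|29)=-1, (19|29)=-1; (−1)^{2·3·14}·(-1)^3·(-1)^2 = -1.
|Ram(-6906614, 11687)| = 2, even; anisotropic at {19, 29}.

[19, 29]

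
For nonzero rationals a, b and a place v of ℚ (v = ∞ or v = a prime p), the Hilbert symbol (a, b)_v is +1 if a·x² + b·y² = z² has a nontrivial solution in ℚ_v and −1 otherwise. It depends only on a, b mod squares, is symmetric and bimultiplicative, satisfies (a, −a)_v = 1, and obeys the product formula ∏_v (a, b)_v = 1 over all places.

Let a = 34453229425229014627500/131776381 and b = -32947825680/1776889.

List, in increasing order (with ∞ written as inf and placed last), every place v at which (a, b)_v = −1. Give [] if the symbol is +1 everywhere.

[2, 31]

Mod squares: a ≡ 53599, b ≡ -23345. Check v ∈ {∞, 2, 3, 5, 7, 11, 13, 19, 23, 29, 31, 43}.
v=2: v_2(a)=2, v_2(b)=4; units ≡ 7, 7 (mod 8); ε·ε+αω+βω = 1·1+2·0+4·0 ≡ 1  ⇒  (a,b)_2 = -1.
v=29: a=29^2·(≡20), b=29^1·(≡7) mod 29; (20|29)=+1, (7|29)=+1; (−1)^{2·1·14}·(+1)^1·(+1)^2 = +1.
v=5: a=5^4·(≡4), b=5^1·(≡1) mod 5; (4|5)=+1, (1|5)=+1; (−1)^{4·1·2}·(+1)^1·(+1)^4 = +1.
v=7: a=7^9·(≡6), b=7^1·(≡1) mod 7; (6|7)=-1, (1|7)=+1; (−1)^{9·1·3}·(-1)^1·(+1)^9 = +1.
v=31: a=31^-1·(≡6), b=31^-2·(≡21) mod 31; (6|31)=-1, (21|31)=-1; (−1)^{-1·-2·15}·(-1)^-2·(-1)^-1 = -1.
v=23: a=23^2·(≡9), b=23^1·(≡15) mod 23; (9|23)=+1, (15|23)=-1; (−1)^{2·1·11}·(+1)^1·(-1)^2 = +1.
v=3: a=3^10·(≡1), b=3^6·(≡1) mod 3; (1|3)=+1, (1|3)=+1; (−1)^{10·6·1}·(+1)^6·(+1)^10 = +1.
v=∞: 53599 > 0 and -23345 < 0  ⇒  (a,b)_∞ = +1.
v=19: a=19^-1·(≡7), b=19^0·(≡16) mod 19; (7|19)=+1, (16|19)=+1; (−1)^{-1·0·9}·(+1)^0·(+1)^-1 = +1.
v=43: a=43^-2·(≡25), b=43^-2·(≡31) mod 43; (25|43)=+1, (31|43)=+1; (−1)^{-2·-2·21}·(+1)^-2·(+1)^-2 = +1.
v=11: a=11^-2·(≡7), b=11^2·(≡8) mod 11; (7|11)=-1, (8|11)=-1; (−1)^{-2·2·5}·(-1)^2·(-1)^-2 = +1.
v=13: a=13^1·(≡6), b=13^0·(≡1) mod 13; (6|13)=-1, (1|13)=+1; (−1)^{1·0·6}·(-1)^0·(+1)^1 = +1.
|Ram(53599, -23345)| = 2, even; anisotropic at {2, 31}.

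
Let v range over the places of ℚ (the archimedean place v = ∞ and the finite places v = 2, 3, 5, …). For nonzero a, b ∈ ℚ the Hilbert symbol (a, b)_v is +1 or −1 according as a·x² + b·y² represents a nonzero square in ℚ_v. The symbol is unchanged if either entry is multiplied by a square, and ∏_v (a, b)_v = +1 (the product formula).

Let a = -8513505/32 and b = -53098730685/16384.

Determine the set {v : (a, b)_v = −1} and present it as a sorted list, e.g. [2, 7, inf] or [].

(a, b) ≡ (-4290, -1365) mod (ℚ^×)²; places V = {2, 3, 5, 7, 11, 13, ∞}.
(a,b)_∞: sgn(-4290)=−, sgn(-1365)=−, so -1.
(a,b)_5: α=1, u≡2; β=1, v≡2 (mod 5); (2|5)=-1, (2|5)=-1; sign (−1)^0·-1^1·-1^1 = +1.
(a,b)_11: α=1, u≡6; β=2, v≡6 (mod 11); (6|11)=-1, (6|11)=-1; sign (−1)^0·-1^2·-1^1 = -1.
(a,b)_3: α=5, u≡1; β=9, v≡1 (mod 3); (1|3)=+1, (1|3)=+1; sign (−1)^1·+1^9·+1^5 = -1.
(a,b)_2: α=-5, β=-14; u≡7, v≡3 (mod 8); ε(u)ε(v)=1·1, αω(v)=-5·1, βω(u)=-14·0; sum ≡ 0  ⇒  +1.
(a,b)_7: α=2, u≡4; β=3, v≡1 (mod 7); (4|7)=+1, (1|7)=+1; sign (−1)^0·+1^3·+1^2 = +1.
(a,b)_13: α=1, u≡7; β=1, v≡1 (mod 13); (7|13)=-1, (1|13)=+1; sign (−1)^0·-1^1·+1^1 = -1.
(-4290, -1365 / ℚ) ramifies at {3, 11, 13, ∞}: a division algebra.

[3, 11, 13, inf]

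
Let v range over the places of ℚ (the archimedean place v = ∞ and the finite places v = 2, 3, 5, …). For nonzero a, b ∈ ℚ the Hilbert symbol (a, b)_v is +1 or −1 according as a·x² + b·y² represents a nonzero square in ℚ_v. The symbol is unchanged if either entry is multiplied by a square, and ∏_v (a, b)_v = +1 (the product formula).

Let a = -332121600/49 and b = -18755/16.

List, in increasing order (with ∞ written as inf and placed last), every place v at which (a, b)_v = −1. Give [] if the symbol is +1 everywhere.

(a, b) ≡ (-6, -155) mod (ℚ^×)²; places V = {2, 3, 5, 7, 11, 31, ∞}.
(a,b)_3: α=3, u≡1; β=0, v≡1 (mod 3); (1|3)=+1, (1|3)=+1; sign (−1)^0·+1^0·+1^3 = +1.
(a,b)_31: α=2, u≡20; β=1, v≡30 (mod 31); (20|31)=+1, (30|31)=-1; sign (−1)^0·+1^1·-1^2 = +1.
(a,b)_7: α=-2, u≡1; β=0, v≡6 (mod 7); (1|7)=+1, (6|7)=-1; sign (−1)^0·+1^0·-1^-2 = +1.
(a,b)_11: α=0, u≡5; β=2, v≡2 (mod 11); (5|11)=+1, (2|11)=-1; sign (−1)^0·+1^2·-1^0 = +1.
(a,b)_2: α=9, β=-4; u≡5, v≡5 (mod 8); ε(u)ε(v)=0·0, αω(v)=9·1, βω(u)=-4·1; sum ≡ 1  ⇒  -1.
(a,b)_5: α=2, u≡4; β=1, v≡4 (mod 5); (4|5)=+1, (4|5)=+1; sign (−1)^0·+1^1·+1^2 = +1.
(a,b)_∞: sgn(-6)=−, sgn(-155)=−, so -1.
Ram(-6, -155) = {2, ∞}; no ℚ_2-point on the conic.

[2, inf]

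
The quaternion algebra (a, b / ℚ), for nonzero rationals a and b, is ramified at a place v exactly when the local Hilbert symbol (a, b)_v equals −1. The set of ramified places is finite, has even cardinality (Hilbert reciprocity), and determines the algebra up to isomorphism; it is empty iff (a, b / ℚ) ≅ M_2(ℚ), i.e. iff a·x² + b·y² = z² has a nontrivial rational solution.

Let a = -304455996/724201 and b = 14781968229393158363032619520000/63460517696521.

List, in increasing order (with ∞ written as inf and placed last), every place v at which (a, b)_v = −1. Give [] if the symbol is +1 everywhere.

(a, b) ≡ (-559, 3913) mod (ℚ^×)²; places V = {2, 3, 5, 7, 11, 13, 23, 37, 41, 43, ∞}.
(a,b)_11: α=0, u≡7; β=-2, v≡7 (mod 11); (7|11)=-1, (7|11)=-1; sign (−1)^0·-1^-2·-1^0 = +1.
(a,b)_23: α=-2, u≡13; β=-4, v≡9 (mod 23); (13|23)=+1, (9|23)=+1; sign (−1)^0·+1^-4·+1^-2 = +1.
(a,b)_5: α=0, u≡4; β=4, v≡2 (mod 5); (4|5)=+1, (2|5)=-1; sign (−1)^0·+1^4·-1^0 = +1.
(a,b)_∞: sgn(-559)=−, sgn(3913)=+, so +1.
(a,b)_7: α=0, u≡1; β=1, v≡5 (mod 7); (1|7)=+1, (5|7)=-1; sign (−1)^0·+1^1·-1^0 = +1.
(a,b)_37: α=-2, u≡12; β=-4, v≡33 (mod 37); (12|37)=+1, (33|37)=+1; sign (−1)^0·+1^-4·+1^-2 = +1.
(a,b)_41: α=2, u≡24; β=4, v≡9 (mod 41); (24|41)=-1, (9|41)=+1; sign (−1)^0·-1^4·+1^2 = +1.
(a,b)_3: α=4, u≡2; β=24, v≡1 (mod 3); (2|3)=-1, (1|3)=+1; sign (−1)^0·-1^24·+1^4 = +1.
(a,b)_13: α=1, u≡12; β=1, v≡7 (mod 13); (12|13)=+1, (7|13)=-1; sign (−1)^0·+1^1·-1^1 = -1.
(a,b)_2: α=2, β=12; u≡1, v≡1 (mod 8); ε(u)ε(v)=0·0, αω(v)=2·0, βω(u)=12·0; sum ≡ 0  ⇒  +1.
(a,b)_43: α=1, u≡7; β=3, v≡32 (mod 43); (7|43)=-1, (32|43)=-1; sign (−1)^1·-1^3·-1^1 = -1.
Ram(-559, 3913) = {13, 43}; no ℚ_13-point on the conic.

[13, 43]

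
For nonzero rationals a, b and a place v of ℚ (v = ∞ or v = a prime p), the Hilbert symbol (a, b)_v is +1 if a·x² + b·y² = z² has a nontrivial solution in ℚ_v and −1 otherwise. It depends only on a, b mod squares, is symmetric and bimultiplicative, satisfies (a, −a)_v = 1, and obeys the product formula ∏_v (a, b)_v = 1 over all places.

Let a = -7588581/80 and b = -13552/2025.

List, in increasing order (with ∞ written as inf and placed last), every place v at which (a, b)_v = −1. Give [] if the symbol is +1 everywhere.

[3, 5, 13, inf]

(a, b) ≡ (-2145, -7) mod (ℚ^×)²; places V = {2, 3, 5, 7, 11, 13, 19, ∞}.
(a,b)_13: α=1, u≡1; β=0, v≡2 (mod 13); (1|13)=+1, (2|13)=-1; sign (−1)^0·+1^0·-1^1 = -1.
(a,b)_3: α=1, u≡2; β=-4, v≡2 (mod 3); (2|3)=-1, (2|3)=-1; sign (−1)^0·-1^-4·-1^1 = -1.
(a,b)_∞: sgn(-2145)=−, sgn(-7)=−, so -1.
(a,b)_11: α=1, u≡9; β=2, v≡9 (mod 11); (9|11)=+1, (9|11)=+1; sign (−1)^0·+1^2·+1^1 = +1.
(a,b)_5: α=-1, u≡4; β=-2, v≡3 (mod 5); (4|5)=+1, (3|5)=-1; sign (−1)^0·+1^-2·-1^-1 = -1.
(a,b)_2: α=-4, β=4; u≡7, v≡1 (mod 8); ε(u)ε(v)=1·0, αω(v)=-4·0, βω(u)=4·0; sum ≡ 0  ⇒  +1.
(a,b)_7: α=2, u≡2; β=1, v≡5 (mod 7); (2|7)=+1, (5|7)=-1; sign (−1)^0·+1^1·-1^2 = +1.
(a,b)_19: α=2, u≡3; β=0, v≡3 (mod 19); (3|19)=-1, (3|19)=-1; sign (−1)^0·-1^0·-1^2 = +1.
(-2145, -7 / ℚ) ramifies at {3, 5, 13, ∞}: a division algebra.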